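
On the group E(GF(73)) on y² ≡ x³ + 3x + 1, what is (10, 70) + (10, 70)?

(30, 64)

tangent at (10, 70): λ = (3·10² + 3)/(2·70) ≡ 11/67. 67⁻¹ ≡ 12 (mod 73), so λ ≡ 11·12 ≡ 59.
  x = λ² - 10 - 10 = 3481 - 20 ≡ 30; y = λ·(10 - 30) - 70 ≡ 64. → (30, 64)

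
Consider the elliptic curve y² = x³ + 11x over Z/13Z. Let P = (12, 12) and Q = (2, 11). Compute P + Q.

(12, 12) + (2, 11). λ = (11 - 12)/(2 - 12) ≡ 12/3 mod 13. 3⁻¹ ≡ 9 (mod 13), so λ ≡ 4.
  x = λ² - 12 - 2 = 16 - 14 ≡ 2; y = λ·(12 - 2) - 12 ≡ 2. → (2, 2)

(2, 2)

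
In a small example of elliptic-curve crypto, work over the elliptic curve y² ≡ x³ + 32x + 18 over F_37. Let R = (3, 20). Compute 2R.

tangent at (3, 20): λ = (3·3² + 32)/(2·20) ≡ 22/3. 3⁻¹ ≡ 25 (mod 37), so λ ≡ 22·25 ≡ 32.
  x = λ² - 3 - 3 = 1024 - 6 ≡ 19; y = λ·(3 - 19) - 20 ≡ 23. → (19, 23)

(19, 23)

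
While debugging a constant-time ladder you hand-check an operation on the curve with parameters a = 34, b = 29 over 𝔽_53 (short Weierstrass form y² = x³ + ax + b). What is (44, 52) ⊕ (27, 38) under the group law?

(52, 10)

(44, 52) + (27, 38). λ = (38 - 52)/(27 - 44) ≡ 39/36 mod 53. 36⁻¹ ≡ 28 (mod 53), so λ ≡ 32.
  x = λ² - 44 - 27 = 1024 - 71 ≡ 52; y = λ·(44 - 52) - 52 ≡ 10. → (52, 10)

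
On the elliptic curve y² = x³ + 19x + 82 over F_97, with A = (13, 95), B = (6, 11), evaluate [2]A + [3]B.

First 2A:
Repeated addition: build up to 2A.
2A: tangent at (13, 95): λ = (3·13² + 19)/(2·95) ≡ 41/93. 93⁻¹ ≡ 24 (mod 97) since 93·24 = 2232 ≡ 1, so λ ≡ 41·24 ≡ 14.
  x = λ² - 13 - 13 = 196 - 26 ≡ 73; y = λ·(13 - 73) - 95 ≡ 35. → (73, 35)
2A = (73, 35).
Next 3B:
Repeated addition: build up to 3B.
2B: tangent at (6, 11): λ = (3·6² + 19)/(2·11) ≡ 30/22. 22⁻¹ ≡ 75 (mod 97) since 22·75 = 1650 ≡ 1, so λ ≡ 30·75 ≡ 19.
  x = λ² - 6 - 6 = 361 - 12 ≡ 58; y = λ·(6 - 58) - 11 ≡ 68. → (58, 68)
3B: (58, 68) + (6, 11). λ = (11 - 68)/(6 - 58) ≡ 40/45 mod 97. 45⁻¹ ≡ 69 (mod 97) since 45·69 = 3105 ≡ 1, so λ ≡ 44.
  x = λ² - 58 - 6 = 1936 - 64 ≡ 29; y = λ·(58 - 29) - 68 ≡ 44. → (29, 44)
3B = (29, 44).
Finally 2A + 3B:
(73, 35) + (29, 44). λ = (44 - 35)/(29 - 73) ≡ 9/53 mod 97. 53⁻¹ ≡ 11 (mod 97), so λ ≡ 2.
  x = λ² - 73 - 29 = 4 - 102 ≡ 96; y = λ·(73 - 96) - 35 ≡ 16. → (96, 16)

(96, 16)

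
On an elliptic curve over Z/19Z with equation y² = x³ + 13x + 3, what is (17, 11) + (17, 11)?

tangent at (17, 11): λ = (3·17² + 13)/(2·11) ≡ 6/3. 3⁻¹ ≡ 13 (mod 19), so λ ≡ 6·13 ≡ 2.
  x = λ² - 17 - 17 = 4 - 34 ≡ 8; y = λ·(17 - 8) - 11 ≡ 7. → (8, 7)

(8, 7)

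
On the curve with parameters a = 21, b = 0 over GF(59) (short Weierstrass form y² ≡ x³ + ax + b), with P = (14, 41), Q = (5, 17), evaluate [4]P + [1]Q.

(17, 14)

First 4P:
Double-and-add on 4 = (100)₂. Start with P = (14, 41) for the leading 1-bit.
double: tangent at (14, 41): λ = (3·14² + 21)/(2·41) ≡ 19/23. 23⁻¹ ≡ 18 (mod 59) since 23·18 = 414 ≡ 1, so λ ≡ 19·18 ≡ 47.
  x = λ² - 14 - 14 = 2209 - 28 ≡ 57; y = λ·(14 - 57) - 41 ≡ 3. → (57, 3)
double: tangent at (57, 3): λ = (3·57² + 21)/(2·3) ≡ 33/6. 6⁻¹ ≡ 10 (mod 59), so λ ≡ 33·10 ≡ 35.
  x = λ² - 57 - 57 = 1225 - 114 ≡ 49; y = λ·(57 - 49) - 3 ≡ 41. → (49, 41)
4P = (49, 41).
Finally 4P + Q:
(49, 41) + (5, 17). λ = (17 - 41)/(5 - 49) ≡ 35/15 mod 59. 15⁻¹ ≡ 4 (mod 59), so λ ≡ 22.
  x = λ² - 49 - 5 = 484 - 54 ≡ 17; y = λ·(49 - 17) - 41 ≡ 14. → (17, 14)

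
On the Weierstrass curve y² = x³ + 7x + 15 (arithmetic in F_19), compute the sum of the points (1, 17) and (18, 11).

(1, 17) + (18, 11). λ = (11 - 17)/(18 - 1) ≡ 13/17 mod 19. 17⁻¹ ≡ 9 (mod 19), so λ ≡ 3.
  x = λ² - 1 - 18 = 9 - 19 ≡ 9; y = λ·(1 - 9) - 17 ≡ 16. → (9, 16)

(9, 16)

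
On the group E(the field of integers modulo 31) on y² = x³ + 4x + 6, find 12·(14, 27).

Write Q = (14, 27).
Repeated addition: build up to 12Q.
2Q: tangent at (14, 27): λ = (3·14² + 4)/(2·27) ≡ 3/23. 23⁻¹ ≡ 27 (mod 31), so λ ≡ 3·27 ≡ 19.
  x = λ² - 14 - 14 = 361 - 28 ≡ 23; y = λ·(14 - 23) - 27 ≡ 19. → (23, 19)
3Q: (23, 19) + (14, 27). λ = (27 - 19)/(14 - 23) ≡ 8/22 mod 31. 22⁻¹ ≡ 24 (mod 31), so λ ≡ 6.
  x = λ² - 23 - 14 = 36 - 37 ≡ 30; y = λ·(23 - 30) - 19 ≡ 1. → (30, 1)
4Q: (30, 1) + (14, 27). λ = (27 - 1)/(14 - 30) ≡ 26/15 mod 31. 15⁻¹ ≡ 29 (mod 31), so λ ≡ 10.
  x = λ² - 30 - 14 = 100 - 44 ≡ 25; y = λ·(30 - 25) - 1 ≡ 18. → (25, 18)
5Q: (25, 18) + (14, 27). λ = (27 - 18)/(14 - 25) ≡ 9/20 mod 31. 20⁻¹ ≡ 14 (mod 31), so λ ≡ 2.
  x = λ² - 25 - 14 = 4 - 39 ≡ 27; y = λ·(25 - 27) - 18 ≡ 9. → (27, 9)
6Q: (27, 9) + (14, 27). λ = (27 - 9)/(14 - 27) ≡ 18/18 mod 31. 18⁻¹ ≡ 19 (mod 31) since 18·19 = 342 ≡ 1, so λ ≡ 1.
  x = λ² - 27 - 14 = 1 - 41 ≡ 22; y = λ·(27 - 22) - 9 ≡ 27. → (22, 27)
7Q: (22, 27) + (14, 27). λ = (27 - 27)/(14 - 22) ≡ 0/23 mod 31. 23⁻¹ ≡ 27 (mod 31), so λ ≡ 0.
  x = λ² - 22 - 14 = 0 - 36 ≡ 26; y = λ·(22 - 26) - 27 ≡ 4. → (26, 4)
8Q: (26, 4) + (14, 27). λ = (27 - 4)/(14 - 26) ≡ 23/19 mod 31. 19⁻¹ ≡ 18 (mod 31), so λ ≡ 11.
  x = λ² - 26 - 14 = 121 - 40 ≡ 19; y = λ·(26 - 19) - 4 ≡ 11. → (19, 11)
9Q: (19, 11) + (14, 27). λ = (27 - 11)/(14 - 19) ≡ 16/26 mod 31. 26⁻¹ ≡ 6 (mod 31), so λ ≡ 3.
  x = λ² - 19 - 14 = 9 - 33 ≡ 7; y = λ·(19 - 7) - 11 ≡ 25. → (7, 25)
10Q: (7, 25) + (14, 27). λ = (27 - 25)/(14 - 7) ≡ 2/7 mod 31. 7⁻¹ ≡ 9 (mod 31) since 7·9 = 63 ≡ 1, so λ ≡ 18.
  x = λ² - 7 - 14 = 324 - 21 ≡ 24; y = λ·(7 - 24) - 25 ≡ 10. → (24, 10)
11Q: (24, 10) + (14, 27). λ = (27 - 10)/(14 - 24) ≡ 17/21 mod 31. 21⁻¹ ≡ 3 (mod 31), so λ ≡ 20.
  x = λ² - 24 - 14 = 400 - 38 ≡ 21; y = λ·(24 - 21) - 10 ≡ 19. → (21, 19)
12Q: (21, 19) + (14, 27). λ = (27 - 19)/(14 - 21) ≡ 8/24 mod 31. 24⁻¹ ≡ 22 (mod 31) since 24·22 = 528 ≡ 1, so λ ≡ 21.
  x = λ² - 21 - 14 = 441 - 35 ≡ 3; y = λ·(21 - 3) - 19 ≡ 18. → (3, 18)

(3, 18)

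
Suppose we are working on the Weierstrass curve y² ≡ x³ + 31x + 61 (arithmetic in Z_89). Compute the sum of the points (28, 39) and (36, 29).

(21, 19)

(28, 39) + (36, 29). λ = (29 - 39)/(36 - 28) ≡ 79/8 mod 89. 8⁻¹ ≡ 78 (mod 89) since 8·78 = 624 ≡ 1, so λ ≡ 21.
  x = λ² - 28 - 36 = 441 - 64 ≡ 21; y = λ·(28 - 21) - 39 ≡ 19. → (21, 19)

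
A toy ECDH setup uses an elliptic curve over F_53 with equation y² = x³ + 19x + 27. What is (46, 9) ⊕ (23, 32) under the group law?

(46, 9) + (23, 32). λ = (32 - 9)/(23 - 46) ≡ 23/30 mod 53. 30⁻¹ ≡ 23 (mod 53) since 30·23 = 690 ≡ 1, so λ ≡ 52.
  x = λ² - 46 - 23 = 2704 - 69 ≡ 38; y = λ·(46 - 38) - 9 ≡ 36. → (38, 36)

(38, 36)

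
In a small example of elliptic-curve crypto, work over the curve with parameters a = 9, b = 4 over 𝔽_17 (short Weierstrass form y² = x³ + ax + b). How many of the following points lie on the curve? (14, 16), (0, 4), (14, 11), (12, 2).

(14, 16): 16² ≡ 1, rhs ≡ 1 → on.
(0, 4): 4² ≡ 16, rhs ≡ 4 → off.
(14, 11): 11² ≡ 2, rhs ≡ 1 → off.
(12, 2): 2² ≡ 4, rhs ≡ 4 → on.

2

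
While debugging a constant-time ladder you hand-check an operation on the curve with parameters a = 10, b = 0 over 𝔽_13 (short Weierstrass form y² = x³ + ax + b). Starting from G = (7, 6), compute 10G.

Double-and-add on 10 = (1010)₂. Start with G = (7, 6) for the leading 1-bit.
double: tangent at (7, 6): λ = (3·7² + 10)/(2·6) ≡ 1/12. 12⁻¹ ≡ 12 (mod 13) since 12·12 = 144 ≡ 1, so λ ≡ 1·12 ≡ 12.
  x = λ² - 7 - 7 = 144 - 14 ≡ 0; y = λ·(7 - 0) - 6 ≡ 0. → (0, 0)
double: (0, 0) + (0, 0): same x and y₁ ≡ -y₂, so the sum is O.
add G: O + (7, 6) = (7, 6) (identity).
double: tangent at (7, 6): λ = (3·7² + 10)/(2·6) ≡ 1/12. 12⁻¹ ≡ 12 (mod 13), so λ ≡ 1·12 ≡ 12.
  x = λ² - 7 - 7 = 144 - 14 ≡ 0; y = λ·(7 - 0) - 6 ≡ 0. → (0, 0)

(0, 0)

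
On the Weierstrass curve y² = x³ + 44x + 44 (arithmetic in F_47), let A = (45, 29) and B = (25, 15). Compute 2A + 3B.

(42, 34)

First 2A:
Repeated addition: build up to 2A.
2A: tangent at (45, 29): λ = (3·45² + 44)/(2·29) ≡ 9/11. 11⁻¹ ≡ 30 (mod 47), so λ ≡ 9·30 ≡ 35.
  x = λ² - 45 - 45 = 1225 - 90 ≡ 7; y = λ·(45 - 7) - 29 ≡ 32. → (7, 32)
2A = (7, 32).
Next 3B:
Repeated addition: build up to 3B.
2B: tangent at (25, 15): λ = (3·25² + 44)/(2·15) ≡ 39/30. 30⁻¹ ≡ 11 (mod 47), so λ ≡ 39·11 ≡ 6.
  x = λ² - 25 - 25 = 36 - 50 ≡ 33; y = λ·(25 - 33) - 15 ≡ 31. → (33, 31)
3B: (33, 31) + (25, 15). λ = (15 - 31)/(25 - 33) ≡ 31/39 mod 47. 39⁻¹ ≡ 41 (mod 47), so λ ≡ 2.
  x = λ² - 33 - 25 = 4 - 58 ≡ 40; y = λ·(33 - 40) - 31 ≡ 2. → (40, 2)
3B = (40, 2).
Finally 2A + 3B:
(7, 32) + (40, 2). λ = (2 - 32)/(40 - 7) ≡ 17/33 mod 47. 33⁻¹ ≡ 10 (mod 47), so λ ≡ 29.
  x = λ² - 7 - 40 = 841 - 47 ≡ 42; y = λ·(7 - 42) - 32 ≡ 34. → (42, 34)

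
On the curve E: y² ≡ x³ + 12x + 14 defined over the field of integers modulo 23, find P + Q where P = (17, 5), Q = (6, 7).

(17, 5) + (6, 7). λ = (7 - 5)/(6 - 17) ≡ 2/12 mod 23. 12⁻¹ ≡ 2 (mod 23) since 12·2 = 24 ≡ 1, so λ ≡ 4.
  x = λ² - 17 - 6 = 16 - 23 ≡ 16; y = λ·(17 - 16) - 5 ≡ 22. → (16, 22)

(16, 22)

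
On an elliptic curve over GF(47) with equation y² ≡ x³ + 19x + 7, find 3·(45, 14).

Write G = (45, 14).
Repeated addition: build up to 3G.
2G: tangent at (45, 14): λ = (3·45² + 19)/(2·14) ≡ 31/28. 28⁻¹ ≡ 42 (mod 47) since 28·42 = 1176 ≡ 1, so λ ≡ 31·42 ≡ 33.
  x = λ² - 45 - 45 = 1089 - 90 ≡ 12; y = λ·(45 - 12) - 14 ≡ 41. → (12, 41)
3G: (12, 41) + (45, 14). λ = (14 - 41)/(45 - 12) ≡ 20/33 mod 47. 33⁻¹ ≡ 10 (mod 47), so λ ≡ 12.
  x = λ² - 12 - 45 = 144 - 57 ≡ 40; y = λ·(12 - 40) - 41 ≡ 46. → (40, 46)

(40, 46)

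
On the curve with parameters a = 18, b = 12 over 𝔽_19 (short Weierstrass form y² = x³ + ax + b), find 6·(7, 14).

(17, 14)

Write G = (7, 14).
Repeated addition: build up to 6G.
2G: tangent at (7, 14): λ = (3·7² + 18)/(2·14) ≡ 13/9. 9⁻¹ ≡ 17 (mod 19), so λ ≡ 13·17 ≡ 12.
  x = λ² - 7 - 7 = 144 - 14 ≡ 16; y = λ·(7 - 16) - 14 ≡ 11. → (16, 11)
3G: (16, 11) + (7, 14). λ = (14 - 11)/(7 - 16) ≡ 3/10 mod 19. 10⁻¹ ≡ 2 (mod 19), so λ ≡ 6.
  x = λ² - 16 - 7 = 36 - 23 ≡ 13; y = λ·(16 - 13) - 11 ≡ 7. → (13, 7)
4G: (13, 7) + (7, 14). λ = (14 - 7)/(7 - 13) ≡ 7/13 mod 19. 13⁻¹ ≡ 3 (mod 19) since 13·3 = 39 ≡ 1, so λ ≡ 2.
  x = λ² - 13 - 7 = 4 - 20 ≡ 3; y = λ·(13 - 3) - 7 ≡ 13. → (3, 13)
5G: (3, 13) + (7, 14). λ = (14 - 13)/(7 - 3) ≡ 1/4 mod 19. 4⁻¹ ≡ 5 (mod 19) since 4·5 = 20 ≡ 1, so λ ≡ 5.
  x = λ² - 3 - 7 = 25 - 10 ≡ 15; y = λ·(3 - 15) - 13 ≡ 3. → (15, 3)
6G: (15, 3) + (7, 14). λ = (14 - 3)/(7 - 15) ≡ 11/11 mod 19. 11⁻¹ ≡ 7 (mod 19), so λ ≡ 1.
  x = λ² - 15 - 7 = 1 - 22 ≡ 17; y = λ·(15 - 17) - 3 ≡ 14. → (17, 14)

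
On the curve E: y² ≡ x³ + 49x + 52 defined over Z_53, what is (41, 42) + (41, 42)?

(49, 51)

tangent at (41, 42): λ = (3·41² + 49)/(2·42) ≡ 4/31. 31⁻¹ ≡ 12 (mod 53), so λ ≡ 4·12 ≡ 48.
  x = λ² - 41 - 41 = 2304 - 82 ≡ 49; y = λ·(41 - 49) - 42 ≡ 51. → (49, 51)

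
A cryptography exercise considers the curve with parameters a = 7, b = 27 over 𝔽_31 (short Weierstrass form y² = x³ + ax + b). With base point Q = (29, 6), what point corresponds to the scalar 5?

Double-and-add on 5 = (101)₂. Start with Q = (29, 6) for the leading 1-bit.
double: tangent at (29, 6): λ = (3·29² + 7)/(2·6) ≡ 19/12. 12⁻¹ ≡ 13 (mod 31), so λ ≡ 19·13 ≡ 30.
  x = λ² - 29 - 29 = 900 - 58 ≡ 5; y = λ·(29 - 5) - 6 ≡ 1. → (5, 1)
double: tangent at (5, 1): λ = (3·5² + 7)/(2·1) ≡ 20/2. 2⁻¹ ≡ 16 (mod 31) since 2·16 = 32 ≡ 1, so λ ≡ 20·16 ≡ 10.
  x = λ² - 5 - 5 = 100 - 10 ≡ 28; y = λ·(5 - 28) - 1 ≡ 17. → (28, 17)
add Q: (28, 17) + (29, 6). λ = (6 - 17)/(29 - 28) ≡ 20/1 mod 31. 1⁻¹ ≡ 1 (mod 31), so λ ≡ 20.
  x = λ² - 28 - 29 = 400 - 57 ≡ 2; y = λ·(28 - 2) - 17 ≡ 7. → (2, 7)

(2, 7)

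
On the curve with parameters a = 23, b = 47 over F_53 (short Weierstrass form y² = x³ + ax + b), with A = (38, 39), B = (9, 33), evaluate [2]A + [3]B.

(47, 8)

First 2A:
Repeated addition: build up to 2A.
2A: tangent at (38, 39): λ = (3·38² + 23)/(2·39) ≡ 9/25. 25⁻¹ ≡ 17 (mod 53) since 25·17 = 425 ≡ 1, so λ ≡ 9·17 ≡ 47.
  x = λ² - 38 - 38 = 2209 - 76 ≡ 13; y = λ·(38 - 13) - 39 ≡ 23. → (13, 23)
2A = (13, 23).
Next 3B:
Repeated addition: build up to 3B.
2B: tangent at (9, 33): λ = (3·9² + 23)/(2·33) ≡ 1/13. 13⁻¹ ≡ 49 (mod 53), so λ ≡ 1·49 ≡ 49.
  x = λ² - 9 - 9 = 2401 - 18 ≡ 51; y = λ·(9 - 51) - 33 ≡ 29. → (51, 29)
3B: (51, 29) + (9, 33). λ = (33 - 29)/(9 - 51) ≡ 4/11 mod 53. 11⁻¹ ≡ 29 (mod 53) since 11·29 = 319 ≡ 1, so λ ≡ 10.
  x = λ² - 51 - 9 = 100 - 60 ≡ 40; y = λ·(51 - 40) - 29 ≡ 28. → (40, 28)
3B = (40, 28).
Finally 2A + 3B:
(13, 23) + (40, 28). λ = (28 - 23)/(40 - 13) ≡ 5/27 mod 53. 27⁻¹ ≡ 2 (mod 53), so λ ≡ 10.
  x = λ² - 13 - 40 = 100 - 53 ≡ 47; y = λ·(13 - 47) - 23 ≡ 8. → (47, 8)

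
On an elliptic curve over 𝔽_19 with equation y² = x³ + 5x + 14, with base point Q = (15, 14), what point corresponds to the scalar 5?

Repeated addition: build up to 5Q.
2Q: tangent at (15, 14): λ = (3·15² + 5)/(2·14) ≡ 15/9. 9⁻¹ ≡ 17 (mod 19) since 9·17 = 153 ≡ 1, so λ ≡ 15·17 ≡ 8.
  x = λ² - 15 - 15 = 64 - 30 ≡ 15; y = λ·(15 - 15) - 14 ≡ 5. → (15, 5)
3Q: (15, 5) + (15, 14): same x and y₁ ≡ -y₂, so the sum is O.
4Q: O + (15, 14) = (15, 14) (identity).
5Q: tangent at (15, 14): λ = (3·15² + 5)/(2·14) ≡ 15/9. 9⁻¹ ≡ 17 (mod 19), so λ ≡ 15·17 ≡ 8.
  x = λ² - 15 - 15 = 64 - 30 ≡ 15; y = λ·(15 - 15) - 14 ≡ 5. → (15, 5)

(15, 5)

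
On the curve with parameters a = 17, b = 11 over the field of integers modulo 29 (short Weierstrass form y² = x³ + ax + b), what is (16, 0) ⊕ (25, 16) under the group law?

(13, 15)

(16, 0) + (25, 16). λ = (16 - 0)/(25 - 16) ≡ 16/9 mod 29. 9⁻¹ ≡ 13 (mod 29) since 9·13 = 117 ≡ 1, so λ ≡ 5.
  x = λ² - 16 - 25 = 25 - 41 ≡ 13; y = λ·(16 - 13) - 0 ≡ 15. → (13, 15)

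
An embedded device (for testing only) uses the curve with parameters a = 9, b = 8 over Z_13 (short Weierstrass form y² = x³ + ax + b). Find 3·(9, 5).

Write P = (9, 5).
Repeated addition: build up to 3P.
2P: tangent at (9, 5): λ = (3·9² + 9)/(2·5) ≡ 5/10. 10⁻¹ ≡ 4 (mod 13), so λ ≡ 5·4 ≡ 7.
  x = λ² - 9 - 9 = 49 - 18 ≡ 5; y = λ·(9 - 5) - 5 ≡ 10. → (5, 10)
3P: (5, 10) + (9, 5). λ = (5 - 10)/(9 - 5) ≡ 8/4 mod 13. 4⁻¹ ≡ 10 (mod 13), so λ ≡ 2.
  x = λ² - 5 - 9 = 4 - 14 ≡ 3; y = λ·(5 - 3) - 10 ≡ 7. → (3, 7)

(3, 7)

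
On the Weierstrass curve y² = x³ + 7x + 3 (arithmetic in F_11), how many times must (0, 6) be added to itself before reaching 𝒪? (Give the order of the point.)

2P: tangent at (0, 6): λ = (3·0² + 7)/(2·6) ≡ 7/1. 1⁻¹ ≡ 1 (mod 11), so λ ≡ 7·1 ≡ 7.
  x = λ² - 0 - 0 = 49 - 0 ≡ 5; y = λ·(0 - 5) - 6 ≡ 3. → (5, 3)
3P: (5, 3) + (0, 6). λ = (6 - 3)/(0 - 5) ≡ 3/6 mod 11. 6⁻¹ ≡ 2 (mod 11) since 6·2 = 12 ≡ 1, so λ ≡ 6.
  x = λ² - 5 - 0 = 36 - 5 ≡ 9; y = λ·(5 - 9) - 3 ≡ 6. → (9, 6)
4P: (9, 6) + (0, 6). λ = (6 - 6)/(0 - 9) ≡ 0/2 mod 11. 2⁻¹ ≡ 6 (mod 11), so λ ≡ 0.
  x = λ² - 9 - 0 = 0 - 9 ≡ 2; y = λ·(9 - 2) - 6 ≡ 5. → (2, 5)
5P: (2, 5) + (0, 6). λ = (6 - 5)/(0 - 2) ≡ 1/9 mod 11. 9⁻¹ ≡ 5 (mod 11) since 9·5 = 45 ≡ 1, so λ ≡ 5.
  x = λ² - 2 - 0 = 25 - 2 ≡ 1; y = λ·(2 - 1) - 5 ≡ 0. → (1, 0)
6P: (1, 0) + (0, 6). λ = (6 - 0)/(0 - 1) ≡ 6/10 mod 11. 10⁻¹ ≡ 10 (mod 11), so λ ≡ 5.
  x = λ² - 1 - 0 = 25 - 1 ≡ 2; y = λ·(1 - 2) - 0 ≡ 6. → (2, 6)
7P: (2, 6) + (0, 6). λ = (6 - 6)/(0 - 2) ≡ 0/9 mod 11. 9⁻¹ ≡ 5 (mod 11), so λ ≡ 0.
  x = λ² - 2 - 0 = 0 - 2 ≡ 9; y = λ·(2 - 9) - 6 ≡ 5. → (9, 5)
8P: (9, 5) + (0, 6). λ = (6 - 5)/(0 - 9) ≡ 1/2 mod 11. 2⁻¹ ≡ 6 (mod 11), so λ ≡ 6.
  x = λ² - 9 - 0 = 36 - 9 ≡ 5; y = λ·(9 - 5) - 5 ≡ 8. → (5, 8)
9P: (5, 8) + (0, 6). λ = (6 - 8)/(0 - 5) ≡ 9/6 mod 11. 6⁻¹ ≡ 2 (mod 11) since 6·2 = 12 ≡ 1, so λ ≡ 7.
  x = λ² - 5 - 0 = 49 - 5 ≡ 0; y = λ·(5 - 0) - 8 ≡ 5. → (0, 5)
10P: (0, 5) + (0, 6): same x and y₁ ≡ -y₂, so the sum is 𝒪.
10P = 𝒪, so the order is 10.

10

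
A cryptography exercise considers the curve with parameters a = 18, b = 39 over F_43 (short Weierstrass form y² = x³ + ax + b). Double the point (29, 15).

tangent at (29, 15): λ = (3·29² + 18)/(2·15) ≡ 4/30. 30⁻¹ ≡ 33 (mod 43), so λ ≡ 4·33 ≡ 3.
  x = λ² - 29 - 29 = 9 - 58 ≡ 37; y = λ·(29 - 37) - 15 ≡ 4. → (37, 4)

(37, 4)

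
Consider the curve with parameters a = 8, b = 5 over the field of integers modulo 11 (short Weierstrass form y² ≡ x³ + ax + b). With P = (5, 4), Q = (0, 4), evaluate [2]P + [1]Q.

First 2P:
Repeated addition: build up to 2P.
2P: tangent at (5, 4): λ = (3·5² + 8)/(2·4) ≡ 6/8. 8⁻¹ ≡ 7 (mod 11) since 8·7 = 56 ≡ 1, so λ ≡ 6·7 ≡ 9.
  x = λ² - 5 - 5 = 81 - 10 ≡ 5; y = λ·(5 - 5) - 4 ≡ 7. → (5, 7)
2P = (5, 7).
Finally 2P + Q:
(5, 7) + (0, 4). λ = (4 - 7)/(0 - 5) ≡ 8/6 mod 11. 6⁻¹ ≡ 2 (mod 11), so λ ≡ 5.
  x = λ² - 5 - 0 = 25 - 5 ≡ 9; y = λ·(5 - 9) - 7 ≡ 6. → (9, 6)

(9, 6)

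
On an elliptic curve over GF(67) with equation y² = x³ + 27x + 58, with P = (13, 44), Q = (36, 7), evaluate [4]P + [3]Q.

First 4P:
Repeated addition: build up to 4P.
2P: tangent at (13, 44): λ = (3·13² + 27)/(2·44) ≡ 65/21. 21⁻¹ ≡ 16 (mod 67) since 21·16 = 336 ≡ 1, so λ ≡ 65·16 ≡ 35.
  x = λ² - 13 - 13 = 1225 - 26 ≡ 60; y = λ·(13 - 60) - 44 ≡ 53. → (60, 53)
3P: (60, 53) + (13, 44). λ = (44 - 53)/(13 - 60) ≡ 58/20 mod 67. 20⁻¹ ≡ 57 (mod 67), so λ ≡ 23.
  x = λ² - 60 - 13 = 529 - 73 ≡ 54; y = λ·(60 - 54) - 53 ≡ 18. → (54, 18)
4P: (54, 18) + (13, 44). λ = (44 - 18)/(13 - 54) ≡ 26/26 mod 67. 26⁻¹ ≡ 49 (mod 67), so λ ≡ 1.
  x = λ² - 54 - 13 = 1 - 67 ≡ 1; y = λ·(54 - 1) - 18 ≡ 35. → (1, 35)
4P = (1, 35).
Next 3Q:
Repeated addition: build up to 3Q.
2Q: tangent at (36, 7): λ = (3·36² + 27)/(2·7) ≡ 29/14. 14⁻¹ ≡ 24 (mod 67) since 14·24 = 336 ≡ 1, so λ ≡ 29·24 ≡ 26.
  x = λ² - 36 - 36 = 676 - 72 ≡ 1; y = λ·(36 - 1) - 7 ≡ 32. → (1, 32)
3Q: (1, 32) + (36, 7). λ = (7 - 32)/(36 - 1) ≡ 42/35 mod 67. 35⁻¹ ≡ 23 (mod 67), so λ ≡ 28.
  x = λ² - 1 - 36 = 784 - 37 ≡ 10; y = λ·(1 - 10) - 32 ≡ 51. → (10, 51)
3Q = (10, 51).
Finally 4P + 3Q:
(1, 35) + (10, 51). λ = (51 - 35)/(10 - 1) ≡ 16/9 mod 67. 9⁻¹ ≡ 15 (mod 67), so λ ≡ 39.
  x = λ² - 1 - 10 = 1521 - 11 ≡ 36; y = λ·(1 - 36) - 35 ≡ 7. → (36, 7)

(36, 7)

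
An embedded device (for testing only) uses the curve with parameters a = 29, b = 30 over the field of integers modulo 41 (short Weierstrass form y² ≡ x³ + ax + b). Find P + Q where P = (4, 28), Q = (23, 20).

(4, 28) + (23, 20). λ = (20 - 28)/(23 - 4) ≡ 33/19 mod 41. 19⁻¹ ≡ 13 (mod 41) since 19·13 = 247 ≡ 1, so λ ≡ 19.
  x = λ² - 4 - 23 = 361 - 27 ≡ 6; y = λ·(4 - 6) - 28 ≡ 16. → (6, 16)

(6, 16)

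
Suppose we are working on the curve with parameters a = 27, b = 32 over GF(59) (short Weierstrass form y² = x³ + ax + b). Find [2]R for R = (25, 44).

(26, 43)

tangent at (25, 44): λ = (3·25² + 27)/(2·44) ≡ 14/29. 29⁻¹ ≡ 57 (mod 59) since 29·57 = 1653 ≡ 1, so λ ≡ 14·57 ≡ 31.
  x = λ² - 25 - 25 = 961 - 50 ≡ 26; y = λ·(25 - 26) - 44 ≡ 43. → (26, 43)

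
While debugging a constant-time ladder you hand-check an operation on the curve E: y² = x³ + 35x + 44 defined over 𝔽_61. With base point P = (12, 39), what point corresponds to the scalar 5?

Repeated addition: build up to 5P.
2P: tangent at (12, 39): λ = (3·12² + 35)/(2·39) ≡ 40/17. 17⁻¹ ≡ 18 (mod 61), so λ ≡ 40·18 ≡ 49.
  x = λ² - 12 - 12 = 2401 - 24 ≡ 59; y = λ·(12 - 59) - 39 ≡ 37. → (59, 37)
3P: (59, 37) + (12, 39). λ = (39 - 37)/(12 - 59) ≡ 2/14 mod 61. 14⁻¹ ≡ 48 (mod 61), so λ ≡ 35.
  x = λ² - 59 - 12 = 1225 - 71 ≡ 56; y = λ·(59 - 56) - 37 ≡ 7. → (56, 7)
4P: (56, 7) + (12, 39). λ = (39 - 7)/(12 - 56) ≡ 32/17 mod 61. 17⁻¹ ≡ 18 (mod 61) since 17·18 = 306 ≡ 1, so λ ≡ 27.
  x = λ² - 56 - 12 = 729 - 68 ≡ 51; y = λ·(56 - 51) - 7 ≡ 6. → (51, 6)
5P: (51, 6) + (12, 39). λ = (39 - 6)/(12 - 51) ≡ 33/22 mod 61. 22⁻¹ ≡ 25 (mod 61), so λ ≡ 32.
  x = λ² - 51 - 12 = 1024 - 63 ≡ 46; y = λ·(51 - 46) - 6 ≡ 32. → (46, 32)

(46, 32)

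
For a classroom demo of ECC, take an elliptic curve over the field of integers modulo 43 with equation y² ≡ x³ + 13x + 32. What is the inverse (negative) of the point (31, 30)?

-(31, 30) = (31, -30 mod 43) = (31, 13).

(31, 13)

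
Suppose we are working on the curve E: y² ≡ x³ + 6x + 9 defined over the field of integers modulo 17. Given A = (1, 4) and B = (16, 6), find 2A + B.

First 2A:
Repeated addition: build up to 2A.
2A: tangent at (1, 4): λ = (3·1² + 6)/(2·4) ≡ 9/8. 8⁻¹ ≡ 15 (mod 17) since 8·15 = 120 ≡ 1, so λ ≡ 9·15 ≡ 16.
  x = λ² - 1 - 1 = 256 - 2 ≡ 16; y = λ·(1 - 16) - 4 ≡ 11. → (16, 11)
2A = (16, 11).
Finally 2A + B:
(16, 11) + (16, 6): same x and y₁ ≡ -y₂, so the sum is ∞.

O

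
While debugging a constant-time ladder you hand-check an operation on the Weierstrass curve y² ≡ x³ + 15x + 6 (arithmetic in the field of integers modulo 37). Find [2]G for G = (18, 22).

(13, 17)

tangent at (18, 22): λ = (3·18² + 15)/(2·22) ≡ 25/7. 7⁻¹ ≡ 16 (mod 37) since 7·16 = 112 ≡ 1, so λ ≡ 25·16 ≡ 30.
  x = λ² - 18 - 18 = 900 - 36 ≡ 13; y = λ·(18 - 13) - 22 ≡ 17. → (13, 17)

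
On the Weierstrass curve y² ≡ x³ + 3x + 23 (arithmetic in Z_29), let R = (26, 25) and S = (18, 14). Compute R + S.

(10, 26)

(26, 25) + (18, 14). λ = (14 - 25)/(18 - 26) ≡ 18/21 mod 29. 21⁻¹ ≡ 18 (mod 29) since 21·18 = 378 ≡ 1, so λ ≡ 5.
  x = λ² - 26 - 18 = 25 - 44 ≡ 10; y = λ·(26 - 10) - 25 ≡ 26. → (10, 26)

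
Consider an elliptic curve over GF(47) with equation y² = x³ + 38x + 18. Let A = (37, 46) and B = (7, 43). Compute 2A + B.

First 2A:
Repeated addition: build up to 2A.
2A: tangent at (37, 46): λ = (3·37² + 38)/(2·46) ≡ 9/45. 45⁻¹ ≡ 23 (mod 47), so λ ≡ 9·23 ≡ 19.
  x = λ² - 37 - 37 = 361 - 74 ≡ 5; y = λ·(37 - 5) - 46 ≡ 45. → (5, 45)
2A = (5, 45).
Finally 2A + B:
(5, 45) + (7, 43). λ = (43 - 45)/(7 - 5) ≡ 45/2 mod 47. 2⁻¹ ≡ 24 (mod 47), so λ ≡ 46.
  x = λ² - 5 - 7 = 2116 - 12 ≡ 36; y = λ·(5 - 36) - 45 ≡ 33. → (36, 33)

(36, 33)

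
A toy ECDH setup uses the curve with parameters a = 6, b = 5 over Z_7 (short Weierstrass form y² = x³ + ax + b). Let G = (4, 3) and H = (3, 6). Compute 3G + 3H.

(3, 6)

First 3G:
Repeated addition: build up to 3G.
2G: tangent at (4, 3): λ = (3·4² + 6)/(2·3) ≡ 5/6. 6⁻¹ ≡ 6 (mod 7), so λ ≡ 5·6 ≡ 2.
  x = λ² - 4 - 4 = 4 - 8 ≡ 3; y = λ·(4 - 3) - 3 ≡ 6. → (3, 6)
3G: (3, 6) + (4, 3). λ = (3 - 6)/(4 - 3) ≡ 4/1 mod 7. 1⁻¹ ≡ 1 (mod 7) since 1·1 = 1 ≡ 1, so λ ≡ 4.
  x = λ² - 3 - 4 = 16 - 7 ≡ 2; y = λ·(3 - 2) - 6 ≡ 5. → (2, 5)
3G = (2, 5).
Next 3H:
Repeated addition: build up to 3H.
2H: tangent at (3, 6): λ = (3·3² + 6)/(2·6) ≡ 5/5. 5⁻¹ ≡ 3 (mod 7), so λ ≡ 5·3 ≡ 1.
  x = λ² - 3 - 3 = 1 - 6 ≡ 2; y = λ·(3 - 2) - 6 ≡ 2. → (2, 2)
3H: (2, 2) + (3, 6). λ = (6 - 2)/(3 - 2) ≡ 4/1 mod 7. 1⁻¹ ≡ 1 (mod 7), so λ ≡ 4.
  x = λ² - 2 - 3 = 16 - 5 ≡ 4; y = λ·(2 - 4) - 2 ≡ 4. → (4, 4)
3H = (4, 4).
Finally 3G + 3H:
(2, 5) + (4, 4). λ = (4 - 5)/(4 - 2) ≡ 6/2 mod 7. 2⁻¹ ≡ 4 (mod 7) since 2·4 = 8 ≡ 1, so λ ≡ 3.
  x = λ² - 2 - 4 = 9 - 6 ≡ 3; y = λ·(2 - 3) - 5 ≡ 6. → (3, 6)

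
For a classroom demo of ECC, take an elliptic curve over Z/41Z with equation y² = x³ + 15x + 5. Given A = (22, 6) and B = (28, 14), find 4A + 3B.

(37, 2)

First 4A:
Repeated addition: build up to 4A.
2A: tangent at (22, 6): λ = (3·22² + 15)/(2·6) ≡ 32/12. 12⁻¹ ≡ 24 (mod 41), so λ ≡ 32·24 ≡ 30.
  x = λ² - 22 - 22 = 900 - 44 ≡ 36; y = λ·(22 - 36) - 6 ≡ 25. → (36, 25)
3A: (36, 25) + (22, 6). λ = (6 - 25)/(22 - 36) ≡ 22/27 mod 41. 27⁻¹ ≡ 38 (mod 41), so λ ≡ 16.
  x = λ² - 36 - 22 = 256 - 58 ≡ 34; y = λ·(36 - 34) - 25 ≡ 7. → (34, 7)
4A: (34, 7) + (22, 6). λ = (6 - 7)/(22 - 34) ≡ 40/29 mod 41. 29⁻¹ ≡ 17 (mod 41), so λ ≡ 24.
  x = λ² - 34 - 22 = 576 - 56 ≡ 28; y = λ·(34 - 28) - 7 ≡ 14. → (28, 14)
4A = (28, 14).
Next 3B:
Repeated addition: build up to 3B.
2B: tangent at (28, 14): λ = (3·28² + 15)/(2·14) ≡ 30/28. 28⁻¹ ≡ 22 (mod 41) since 28·22 = 616 ≡ 1, so λ ≡ 30·22 ≡ 4.
  x = λ² - 28 - 28 = 16 - 56 ≡ 1; y = λ·(28 - 1) - 14 ≡ 12. → (1, 12)
3B: (1, 12) + (28, 14). λ = (14 - 12)/(28 - 1) ≡ 2/27 mod 41. 27⁻¹ ≡ 38 (mod 41), so λ ≡ 35.
  x = λ² - 1 - 28 = 1225 - 29 ≡ 7; y = λ·(1 - 7) - 12 ≡ 24. → (7, 24)
3B = (7, 24).
Finally 4A + 3B:
(28, 14) + (7, 24). λ = (24 - 14)/(7 - 28) ≡ 10/20 mod 41. 20⁻¹ ≡ 39 (mod 41), so λ ≡ 21.
  x = λ² - 28 - 7 = 441 - 35 ≡ 37; y = λ·(28 - 37) - 14 ≡ 2. → (37, 2)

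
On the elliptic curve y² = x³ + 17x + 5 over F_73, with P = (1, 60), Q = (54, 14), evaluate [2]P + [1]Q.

(47, 50)

First 2P:
Repeated addition: build up to 2P.
2P: tangent at (1, 60): λ = (3·1² + 17)/(2·60) ≡ 20/47. 47⁻¹ ≡ 14 (mod 73), so λ ≡ 20·14 ≡ 61.
  x = λ² - 1 - 1 = 3721 - 2 ≡ 69; y = λ·(1 - 69) - 60 ≡ 26. → (69, 26)
2P = (69, 26).
Finally 2P + Q:
(69, 26) + (54, 14). λ = (14 - 26)/(54 - 69) ≡ 61/58 mod 73. 58⁻¹ ≡ 34 (mod 73), so λ ≡ 30.
  x = λ² - 69 - 54 = 900 - 123 ≡ 47; y = λ·(69 - 47) - 26 ≡ 50. → (47, 50)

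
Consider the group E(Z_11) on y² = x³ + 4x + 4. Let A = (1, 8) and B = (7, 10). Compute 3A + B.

(0, 9)

First 3A:
Repeated addition: build up to 3A.
2A: tangent at (1, 8): λ = (3·1² + 4)/(2·8) ≡ 7/5. 5⁻¹ ≡ 9 (mod 11), so λ ≡ 7·9 ≡ 8.
  x = λ² - 1 - 1 = 64 - 2 ≡ 7; y = λ·(1 - 7) - 8 ≡ 10. → (7, 10)
3A: (7, 10) + (1, 8). λ = (8 - 10)/(1 - 7) ≡ 9/5 mod 11. 5⁻¹ ≡ 9 (mod 11), so λ ≡ 4.
  x = λ² - 7 - 1 = 16 - 8 ≡ 8; y = λ·(7 - 8) - 10 ≡ 8. → (8, 8)
3A = (8, 8).
Finally 3A + B:
(8, 8) + (7, 10). λ = (10 - 8)/(7 - 8) ≡ 2/10 mod 11. 10⁻¹ ≡ 10 (mod 11) since 10·10 = 100 ≡ 1, so λ ≡ 9.
  x = λ² - 8 - 7 = 81 - 15 ≡ 0; y = λ·(8 - 0) - 8 ≡ 9. → (0, 9)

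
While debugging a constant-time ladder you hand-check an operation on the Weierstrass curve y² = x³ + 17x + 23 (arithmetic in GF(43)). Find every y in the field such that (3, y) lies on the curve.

x³ + 17x + 23 = 101 ≡ 15 (mod 43).
Square roots of 15 mod 43: 12 and 31 (since 12² = 144 ≡ 15).

12, 31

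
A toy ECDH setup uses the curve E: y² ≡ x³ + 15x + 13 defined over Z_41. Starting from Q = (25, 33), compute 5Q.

(32, 25)

Repeated addition: build up to 5Q.
2Q: tangent at (25, 33): λ = (3·25² + 15)/(2·33) ≡ 4/25. 25⁻¹ ≡ 23 (mod 41), so λ ≡ 4·23 ≡ 10.
  x = λ² - 25 - 25 = 100 - 50 ≡ 9; y = λ·(25 - 9) - 33 ≡ 4. → (9, 4)
3Q: (9, 4) + (25, 33). λ = (33 - 4)/(25 - 9) ≡ 29/16 mod 41. 16⁻¹ ≡ 18 (mod 41), so λ ≡ 30.
  x = λ² - 9 - 25 = 900 - 34 ≡ 5; y = λ·(9 - 5) - 4 ≡ 34. → (5, 34)
4Q: (5, 34) + (25, 33). λ = (33 - 34)/(25 - 5) ≡ 40/20 mod 41. 20⁻¹ ≡ 39 (mod 41), so λ ≡ 2.
  x = λ² - 5 - 25 = 4 - 30 ≡ 15; y = λ·(5 - 15) - 34 ≡ 28. → (15, 28)
5Q: (15, 28) + (25, 33). λ = (33 - 28)/(25 - 15) ≡ 5/10 mod 41. 10⁻¹ ≡ 37 (mod 41) since 10·37 = 370 ≡ 1, so λ ≡ 21.
  x = λ² - 15 - 25 = 441 - 40 ≡ 32; y = λ·(15 - 32) - 28 ≡ 25. → (32, 25)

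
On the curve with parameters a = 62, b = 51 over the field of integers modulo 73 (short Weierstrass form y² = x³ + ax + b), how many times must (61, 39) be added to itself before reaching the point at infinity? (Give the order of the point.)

2P: tangent at (61, 39): λ = (3·61² + 62)/(2·39) ≡ 56/5. 5⁻¹ ≡ 44 (mod 73), so λ ≡ 56·44 ≡ 55.
  x = λ² - 61 - 61 = 3025 - 122 ≡ 56; y = λ·(61 - 56) - 39 ≡ 17. → (56, 17)
3P: (56, 17) + (61, 39). λ = (39 - 17)/(61 - 56) ≡ 22/5 mod 73. 5⁻¹ ≡ 44 (mod 73), so λ ≡ 19.
  x = λ² - 56 - 61 = 361 - 117 ≡ 25; y = λ·(56 - 25) - 17 ≡ 61. → (25, 61)
4P: (25, 61) + (61, 39). λ = (39 - 61)/(61 - 25) ≡ 51/36 mod 73. 36⁻¹ ≡ 71 (mod 73) since 36·71 = 2556 ≡ 1, so λ ≡ 44.
  x = λ² - 25 - 61 = 1936 - 86 ≡ 25; y = λ·(25 - 25) - 61 ≡ 12. → (25, 12)
5P: (25, 12) + (61, 39). λ = (39 - 12)/(61 - 25) ≡ 27/36 mod 73. 36⁻¹ ≡ 71 (mod 73), so λ ≡ 19.
  x = λ² - 25 - 61 = 361 - 86 ≡ 56; y = λ·(25 - 56) - 12 ≡ 56. → (56, 56)
6P: (56, 56) + (61, 39). λ = (39 - 56)/(61 - 56) ≡ 56/5 mod 73. 5⁻¹ ≡ 44 (mod 73) since 5·44 = 220 ≡ 1, so λ ≡ 55.
  x = λ² - 56 - 61 = 3025 - 117 ≡ 61; y = λ·(56 - 61) - 56 ≡ 34. → (61, 34)
7P: (61, 34) + (61, 39): same x and y₁ ≡ -y₂, so the sum is the point at infinity.
7P = the point at infinity, so the order is 7.

7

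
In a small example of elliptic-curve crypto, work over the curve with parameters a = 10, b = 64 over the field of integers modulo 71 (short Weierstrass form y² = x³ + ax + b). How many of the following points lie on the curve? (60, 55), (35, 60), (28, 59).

3

(60, 55): 55² ≡ 43, rhs ≡ 43 → on.
(35, 60): 60² ≡ 50, rhs ≡ 50 → on.
(28, 59): 59² ≡ 2, rhs ≡ 2 → on.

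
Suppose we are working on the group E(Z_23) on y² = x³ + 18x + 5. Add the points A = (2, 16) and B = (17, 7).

(20, 4)

(2, 16) + (17, 7). λ = (7 - 16)/(17 - 2) ≡ 14/15 mod 23. 15⁻¹ ≡ 20 (mod 23) since 15·20 = 300 ≡ 1, so λ ≡ 4.
  x = λ² - 2 - 17 = 16 - 19 ≡ 20; y = λ·(2 - 20) - 16 ≡ 4. → (20, 4)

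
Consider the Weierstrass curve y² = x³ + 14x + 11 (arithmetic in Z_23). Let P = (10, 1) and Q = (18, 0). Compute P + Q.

(10, 1) + (18, 0). λ = (0 - 1)/(18 - 10) ≡ 22/8 mod 23. 8⁻¹ ≡ 3 (mod 23), so λ ≡ 20.
  x = λ² - 10 - 18 = 400 - 28 ≡ 4; y = λ·(10 - 4) - 1 ≡ 4. → (4, 4)

(4, 4)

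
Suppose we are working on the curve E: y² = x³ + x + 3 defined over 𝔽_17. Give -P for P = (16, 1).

-(16, 1) = (16, -1 mod 17) = (16, 16).

(16, 16)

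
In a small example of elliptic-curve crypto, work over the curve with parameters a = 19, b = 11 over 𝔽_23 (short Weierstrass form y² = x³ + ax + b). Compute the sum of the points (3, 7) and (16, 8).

(3, 7) + (16, 8). λ = (8 - 7)/(16 - 3) ≡ 1/13 mod 23. 13⁻¹ ≡ 16 (mod 23), so λ ≡ 16.
  x = λ² - 3 - 16 = 256 - 19 ≡ 7; y = λ·(3 - 7) - 7 ≡ 21. → (7, 21)

(7, 21)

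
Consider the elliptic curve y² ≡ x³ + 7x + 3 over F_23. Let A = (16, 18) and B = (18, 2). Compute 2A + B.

(6, 10)

First 2A:
Repeated addition: build up to 2A.
2A: tangent at (16, 18): λ = (3·16² + 7)/(2·18) ≡ 16/13. 13⁻¹ ≡ 16 (mod 23), so λ ≡ 16·16 ≡ 3.
  x = λ² - 16 - 16 = 9 - 32 ≡ 0; y = λ·(16 - 0) - 18 ≡ 7. → (0, 7)
2A = (0, 7).
Finally 2A + B:
(0, 7) + (18, 2). λ = (2 - 7)/(18 - 0) ≡ 18/18 mod 23. 18⁻¹ ≡ 9 (mod 23), so λ ≡ 1.
  x = λ² - 0 - 18 = 1 - 18 ≡ 6; y = λ·(0 - 6) - 7 ≡ 10. → (6, 10)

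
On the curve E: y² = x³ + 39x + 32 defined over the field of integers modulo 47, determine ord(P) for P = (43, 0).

2P: (43, 0) + (43, 0): same x and y₁ ≡ -y₂, so the sum is 𝒪.
2P = 𝒪, so the order is 2.

2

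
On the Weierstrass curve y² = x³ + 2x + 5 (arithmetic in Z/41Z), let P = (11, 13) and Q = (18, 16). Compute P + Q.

(11, 13) + (18, 16). λ = (16 - 13)/(18 - 11) ≡ 3/7 mod 41. 7⁻¹ ≡ 6 (mod 41) since 7·6 = 42 ≡ 1, so λ ≡ 18.
  x = λ² - 11 - 18 = 324 - 29 ≡ 8; y = λ·(11 - 8) - 13 ≡ 0. → (8, 0)

(8, 0)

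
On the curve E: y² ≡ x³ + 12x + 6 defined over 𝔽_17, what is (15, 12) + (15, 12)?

(5, 15)

tangent at (15, 12): λ = (3·15² + 12)/(2·12) ≡ 7/7. 7⁻¹ ≡ 5 (mod 17) since 7·5 = 35 ≡ 1, so λ ≡ 7·5 ≡ 1.
  x = λ² - 15 - 15 = 1 - 30 ≡ 5; y = λ·(15 - 5) - 12 ≡ 15. → (5, 15)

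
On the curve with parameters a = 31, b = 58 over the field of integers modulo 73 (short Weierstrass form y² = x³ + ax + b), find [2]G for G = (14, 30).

tangent at (14, 30): λ = (3·14² + 31)/(2·30) ≡ 35/60. 60⁻¹ ≡ 28 (mod 73) since 60·28 = 1680 ≡ 1, so λ ≡ 35·28 ≡ 31.
  x = λ² - 14 - 14 = 961 - 28 ≡ 57; y = λ·(14 - 57) - 30 ≡ 24. → (57, 24)

(57, 24)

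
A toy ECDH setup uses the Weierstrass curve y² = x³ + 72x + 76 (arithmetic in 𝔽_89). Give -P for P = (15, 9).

-(15, 9) = (15, -9 mod 89) = (15, 80).

(15, 80)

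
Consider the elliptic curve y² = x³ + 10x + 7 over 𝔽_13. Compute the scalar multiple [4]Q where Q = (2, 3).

Double-and-add on 4 = (100)₂. Start with Q = (2, 3) for the leading 1-bit.
double: tangent at (2, 3): λ = (3·2² + 10)/(2·3) ≡ 9/6. 6⁻¹ ≡ 11 (mod 13) since 6·11 = 66 ≡ 1, so λ ≡ 9·11 ≡ 8.
  x = λ² - 2 - 2 = 64 - 4 ≡ 8; y = λ·(2 - 8) - 3 ≡ 1. → (8, 1)
double: tangent at (8, 1): λ = (3·8² + 10)/(2·1) ≡ 7/2. 2⁻¹ ≡ 7 (mod 13), so λ ≡ 7·7 ≡ 10.
  x = λ² - 8 - 8 = 100 - 16 ≡ 6; y = λ·(8 - 6) - 1 ≡ 6. → (6, 6)

(6, 6)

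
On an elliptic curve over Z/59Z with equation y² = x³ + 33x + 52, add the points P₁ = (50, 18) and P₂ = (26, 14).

(24, 6)

(50, 18) + (26, 14). λ = (14 - 18)/(26 - 50) ≡ 55/35 mod 59. 35⁻¹ ≡ 27 (mod 59), so λ ≡ 10.
  x = λ² - 50 - 26 = 100 - 76 ≡ 24; y = λ·(50 - 24) - 18 ≡ 6. → (24, 6)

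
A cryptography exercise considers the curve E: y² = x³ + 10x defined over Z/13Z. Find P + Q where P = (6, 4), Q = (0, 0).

(6, 9)

(6, 4) + (0, 0). λ = (0 - 4)/(0 - 6) ≡ 9/7 mod 13. 7⁻¹ ≡ 2 (mod 13), so λ ≡ 5.
  x = λ² - 6 - 0 = 25 - 6 ≡ 6; y = λ·(6 - 6) - 4 ≡ 9. → (6, 9)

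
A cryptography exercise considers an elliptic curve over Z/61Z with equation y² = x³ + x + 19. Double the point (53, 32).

(0, 43)

tangent at (53, 32): λ = (3·53² + 1)/(2·32) ≡ 10/3. 3⁻¹ ≡ 41 (mod 61), so λ ≡ 10·41 ≡ 44.
  x = λ² - 53 - 53 = 1936 - 106 ≡ 0; y = λ·(53 - 0) - 32 ≡ 43. → (0, 43)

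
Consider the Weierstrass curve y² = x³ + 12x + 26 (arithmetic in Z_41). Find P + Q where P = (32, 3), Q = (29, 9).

(25, 24)

(32, 3) + (29, 9). λ = (9 - 3)/(29 - 32) ≡ 6/38 mod 41. 38⁻¹ ≡ 27 (mod 41), so λ ≡ 39.
  x = λ² - 32 - 29 = 1521 - 61 ≡ 25; y = λ·(32 - 25) - 3 ≡ 24. → (25, 24)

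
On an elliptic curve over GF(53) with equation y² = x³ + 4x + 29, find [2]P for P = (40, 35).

(30, 38)

tangent at (40, 35): λ = (3·40² + 4)/(2·35) ≡ 34/17. 17⁻¹ ≡ 25 (mod 53) since 17·25 = 425 ≡ 1, so λ ≡ 34·25 ≡ 2.
  x = λ² - 40 - 40 = 4 - 80 ≡ 30; y = λ·(40 - 30) - 35 ≡ 38. → (30, 38)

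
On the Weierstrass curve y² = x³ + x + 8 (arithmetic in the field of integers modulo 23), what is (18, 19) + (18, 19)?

tangent at (18, 19): λ = (3·18² + 1)/(2·19) ≡ 7/15. 15⁻¹ ≡ 20 (mod 23) since 15·20 = 300 ≡ 1, so λ ≡ 7·20 ≡ 2.
  x = λ² - 18 - 18 = 4 - 36 ≡ 14; y = λ·(18 - 14) - 19 ≡ 12. → (14, 12)

(14, 12)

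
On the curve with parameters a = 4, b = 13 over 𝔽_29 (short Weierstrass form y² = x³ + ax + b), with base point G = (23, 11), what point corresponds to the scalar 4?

Double-and-add on 4 = (100)₂. Start with G = (23, 11) for the leading 1-bit.
double: tangent at (23, 11): λ = (3·23² + 4)/(2·11) ≡ 25/22. 22⁻¹ ≡ 4 (mod 29) since 22·4 = 88 ≡ 1, so λ ≡ 25·4 ≡ 13.
  x = λ² - 23 - 23 = 169 - 46 ≡ 7; y = λ·(23 - 7) - 11 ≡ 23. → (7, 23)
double: tangent at (7, 23): λ = (3·7² + 4)/(2·23) ≡ 6/17. 17⁻¹ ≡ 12 (mod 29) since 17·12 = 204 ≡ 1, so λ ≡ 6·12 ≡ 14.
  x = λ² - 7 - 7 = 196 - 14 ≡ 8; y = λ·(7 - 8) - 23 ≡ 21. → (8, 21)

(8, 21)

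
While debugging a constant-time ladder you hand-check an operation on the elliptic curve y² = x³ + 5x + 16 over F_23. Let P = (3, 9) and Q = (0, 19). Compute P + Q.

(3, 9) + (0, 19). λ = (19 - 9)/(0 - 3) ≡ 10/20 mod 23. 20⁻¹ ≡ 15 (mod 23) since 20·15 = 300 ≡ 1, so λ ≡ 12.
  x = λ² - 3 - 0 = 144 - 3 ≡ 3; y = λ·(3 - 3) - 9 ≡ 14. → (3, 14)

(3, 14)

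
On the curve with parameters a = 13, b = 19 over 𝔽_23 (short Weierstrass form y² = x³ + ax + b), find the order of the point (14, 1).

7

2P: tangent at (14, 1): λ = (3·14² + 13)/(2·1) ≡ 3/2. 2⁻¹ ≡ 12 (mod 23), so λ ≡ 3·12 ≡ 13.
  x = λ² - 14 - 14 = 169 - 28 ≡ 3; y = λ·(14 - 3) - 1 ≡ 4. → (3, 4)
3P: (3, 4) + (14, 1). λ = (1 - 4)/(14 - 3) ≡ 20/11 mod 23. 11⁻¹ ≡ 21 (mod 23), so λ ≡ 6.
  x = λ² - 3 - 14 = 36 - 17 ≡ 19; y = λ·(3 - 19) - 4 ≡ 15. → (19, 15)
4P: (19, 15) + (14, 1). λ = (1 - 15)/(14 - 19) ≡ 9/18 mod 23. 18⁻¹ ≡ 9 (mod 23), so λ ≡ 12.
  x = λ² - 19 - 14 = 144 - 33 ≡ 19; y = λ·(19 - 19) - 15 ≡ 8. → (19, 8)
5P: (19, 8) + (14, 1). λ = (1 - 8)/(14 - 19) ≡ 16/18 mod 23. 18⁻¹ ≡ 9 (mod 23) since 18·9 = 162 ≡ 1, so λ ≡ 6.
  x = λ² - 19 - 14 = 36 - 33 ≡ 3; y = λ·(19 - 3) - 8 ≡ 19. → (3, 19)
6P: (3, 19) + (14, 1). λ = (1 - 19)/(14 - 3) ≡ 5/11 mod 23. 11⁻¹ ≡ 21 (mod 23), so λ ≡ 13.
  x = λ² - 3 - 14 = 169 - 17 ≡ 14; y = λ·(3 - 14) - 19 ≡ 22. → (14, 22)
7P: (14, 22) + (14, 1): same x and y₁ ≡ -y₂, so the sum is O.
7P = O, so the order is 7.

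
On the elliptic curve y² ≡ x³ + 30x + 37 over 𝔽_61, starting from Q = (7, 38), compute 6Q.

(35, 15)

Repeated addition: build up to 6Q.
2Q: tangent at (7, 38): λ = (3·7² + 30)/(2·38) ≡ 55/15. 15⁻¹ ≡ 57 (mod 61) since 15·57 = 855 ≡ 1, so λ ≡ 55·57 ≡ 24.
  x = λ² - 7 - 7 = 576 - 14 ≡ 13; y = λ·(7 - 13) - 38 ≡ 1. → (13, 1)
3Q: (13, 1) + (7, 38). λ = (38 - 1)/(7 - 13) ≡ 37/55 mod 61. 55⁻¹ ≡ 10 (mod 61), so λ ≡ 4.
  x = λ² - 13 - 7 = 16 - 20 ≡ 57; y = λ·(13 - 57) - 1 ≡ 6. → (57, 6)
4Q: (57, 6) + (7, 38). λ = (38 - 6)/(7 - 57) ≡ 32/11 mod 61. 11⁻¹ ≡ 50 (mod 61) since 11·50 = 550 ≡ 1, so λ ≡ 14.
  x = λ² - 57 - 7 = 196 - 64 ≡ 10; y = λ·(57 - 10) - 6 ≡ 42. → (10, 42)
5Q: (10, 42) + (7, 38). λ = (38 - 42)/(7 - 10) ≡ 57/58 mod 61. 58⁻¹ ≡ 20 (mod 61) since 58·20 = 1160 ≡ 1, so λ ≡ 42.
  x = λ² - 10 - 7 = 1764 - 17 ≡ 39; y = λ·(10 - 39) - 42 ≡ 21. → (39, 21)
6Q: (39, 21) + (7, 38). λ = (38 - 21)/(7 - 39) ≡ 17/29 mod 61. 29⁻¹ ≡ 40 (mod 61), so λ ≡ 9.
  x = λ² - 39 - 7 = 81 - 46 ≡ 35; y = λ·(39 - 35) - 21 ≡ 15. → (35, 15)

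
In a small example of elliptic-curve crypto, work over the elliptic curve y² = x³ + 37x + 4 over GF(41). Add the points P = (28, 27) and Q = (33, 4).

(28, 27) + (33, 4). λ = (4 - 27)/(33 - 28) ≡ 18/5 mod 41. 5⁻¹ ≡ 33 (mod 41), so λ ≡ 20.
  x = λ² - 28 - 33 = 400 - 61 ≡ 11; y = λ·(28 - 11) - 27 ≡ 26. → (11, 26)

(11, 26)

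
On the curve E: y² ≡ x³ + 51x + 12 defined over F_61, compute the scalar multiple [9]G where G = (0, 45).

Double-and-add on 9 = (1001)₂. Start with G = (0, 45) for the leading 1-bit.
double: tangent at (0, 45): λ = (3·0² + 51)/(2·45) ≡ 51/29. 29⁻¹ ≡ 40 (mod 61), so λ ≡ 51·40 ≡ 27.
  x = λ² - 0 - 0 = 729 - 0 ≡ 58; y = λ·(0 - 58) - 45 ≡ 36. → (58, 36)
double: tangent at (58, 36): λ = (3·58² + 51)/(2·36) ≡ 17/11. 11⁻¹ ≡ 50 (mod 61) since 11·50 = 550 ≡ 1, so λ ≡ 17·50 ≡ 57.
  x = λ² - 58 - 58 = 3249 - 116 ≡ 22; y = λ·(58 - 22) - 36 ≡ 3. → (22, 3)
double: tangent at (22, 3): λ = (3·22² + 51)/(2·3) ≡ 39/6. 6⁻¹ ≡ 51 (mod 61), so λ ≡ 39·51 ≡ 37.
  x = λ² - 22 - 22 = 1369 - 44 ≡ 44; y = λ·(22 - 44) - 3 ≡ 37. → (44, 37)
add G: (44, 37) + (0, 45). λ = (45 - 37)/(0 - 44) ≡ 8/17 mod 61. 17⁻¹ ≡ 18 (mod 61), so λ ≡ 22.
  x = λ² - 44 - 0 = 484 - 44 ≡ 13; y = λ·(44 - 13) - 37 ≡ 35. → (13, 35)

(13, 35)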